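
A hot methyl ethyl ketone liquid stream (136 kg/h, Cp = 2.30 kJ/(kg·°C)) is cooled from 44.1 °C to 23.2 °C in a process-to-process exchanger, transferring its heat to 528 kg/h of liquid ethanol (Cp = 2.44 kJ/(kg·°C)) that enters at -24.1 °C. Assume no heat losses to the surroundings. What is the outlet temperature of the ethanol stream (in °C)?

T_c,out = -19.0 °C

Heat released by hot stream: Q = 136 × 2.30 × (44.1 − 23.2) = 6537.5 kJ/h
Energy balance on cold side (adiabatic exchanger): Q = ṁ_c·Cp_c·(T_c,out − T_c,in)
T_c,out = -24.1 + 6537.5/(528 × 2.44) = -19.026 °C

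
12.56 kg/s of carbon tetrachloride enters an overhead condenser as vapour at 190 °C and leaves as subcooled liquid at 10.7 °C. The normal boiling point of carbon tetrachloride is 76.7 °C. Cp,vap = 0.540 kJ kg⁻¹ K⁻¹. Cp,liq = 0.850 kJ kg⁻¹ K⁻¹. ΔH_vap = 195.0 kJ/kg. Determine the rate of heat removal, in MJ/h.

Q_c = 14100 MJ/h

vapour 190→76.7 °C: -61.182 kJ/kg
condensation at 76.7 °C: -195 kJ/kg
liquid 76.7→10.7 °C: -56.1 kJ/kg
Δh = -61.182 + -195 + -56.1 = -312.28 kJ/kg
Q = ṁ·Δh = 12.56 kg/s × -312.28 kJ/kg = -3922.3 kJ/s
|Q| = 3922.3 kW = 14120 MJ/h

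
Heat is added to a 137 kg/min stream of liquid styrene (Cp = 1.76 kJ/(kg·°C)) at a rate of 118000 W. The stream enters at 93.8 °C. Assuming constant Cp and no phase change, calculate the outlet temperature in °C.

Q = 118000 W = 7080 kJ/min
ΔT = Q/(ṁ·Cp) = 7080/(137×1.76) = 29.363 K
T_out = 93.8 + 29.363 = 123.16 °C

T_out = 123 °C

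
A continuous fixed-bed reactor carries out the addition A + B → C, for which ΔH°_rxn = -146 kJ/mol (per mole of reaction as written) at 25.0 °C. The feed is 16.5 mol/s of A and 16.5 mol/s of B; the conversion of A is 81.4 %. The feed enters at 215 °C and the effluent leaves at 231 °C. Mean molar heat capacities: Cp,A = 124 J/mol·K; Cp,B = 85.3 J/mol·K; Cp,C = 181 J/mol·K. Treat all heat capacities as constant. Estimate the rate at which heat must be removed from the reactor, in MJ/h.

Q_out = 7140 MJ/h

Extent of reaction ξ = 0.814 × 16.5 = 13.431 mol/s
Reaction term: ξ·ΔH°_rxn = 13.431 × -146 = -1960.9 kJ/s
Sensible, feed 215→25 °C: -656.16 kJ/s
Outlet flows (mol/s): A 3.069, B 3.069, C 13.431
Sensible, products 25→231 °C: 633.11 kJ/s
Q = ΔH = -1984 kJ/s = -1984 kW
Heat removed = 7142.3 MJ/h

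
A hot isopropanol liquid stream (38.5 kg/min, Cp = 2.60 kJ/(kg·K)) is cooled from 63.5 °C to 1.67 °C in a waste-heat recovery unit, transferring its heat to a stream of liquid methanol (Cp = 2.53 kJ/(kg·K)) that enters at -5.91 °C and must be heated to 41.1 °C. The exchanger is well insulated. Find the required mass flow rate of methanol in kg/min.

Heat released by hot stream: Q = 38.5 × 2.60 × (63.5 − 1.67) = 6189.2 kJ/min
Energy balance on cold side (adiabatic exchanger): Q = ṁ_c·Cp_c·(T_c,out − T_c,in)
ṁ_c = 6189.2 / [2.53 × (41.1 − -5.91)] = 52.038 kg/min

ṁ_c = 52.0 kg/min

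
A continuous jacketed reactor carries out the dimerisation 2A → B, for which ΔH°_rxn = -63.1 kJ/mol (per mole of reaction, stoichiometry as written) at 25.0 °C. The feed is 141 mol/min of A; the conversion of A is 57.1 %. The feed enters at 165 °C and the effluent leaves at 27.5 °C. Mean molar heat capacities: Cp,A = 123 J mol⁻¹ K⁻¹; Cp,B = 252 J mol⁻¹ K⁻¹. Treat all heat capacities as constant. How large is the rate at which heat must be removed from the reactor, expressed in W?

Extent of reaction ξ = 0.571 × 141 / 2 = 40.255 mol/min
Reaction term: ξ·ΔH°_rxn = 40.255 × -63.1 = -2540.1 kJ/min
Sensible, feed 165→25 °C: -2428 kJ/min
Outlet flows (mol/min): A 60.489, B 40.255
Sensible, products 25→27.5 °C: 43.961 kJ/min
Q = ΔH = -4924.2 kJ/min = -82.07 kW
Heat removed = 82070 W

Q_out = 82100 W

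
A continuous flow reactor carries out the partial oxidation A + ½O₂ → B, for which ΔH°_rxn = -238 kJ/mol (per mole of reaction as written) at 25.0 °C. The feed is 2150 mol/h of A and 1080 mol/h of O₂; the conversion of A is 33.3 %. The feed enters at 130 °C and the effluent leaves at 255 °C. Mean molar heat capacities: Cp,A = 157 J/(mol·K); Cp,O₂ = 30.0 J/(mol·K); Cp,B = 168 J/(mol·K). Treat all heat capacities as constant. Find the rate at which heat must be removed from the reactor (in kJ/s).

Extent of reaction ξ = 0.333 × 2150 = 715.95 mol/h
Reaction term: ξ·ΔH°_rxn = 715.95 × -238 = -170400 kJ/h
Sensible, feed 130→25 °C: -38845 kJ/h
Outlet flows (mol/h): A 1434, O₂ 722.02, B 715.95
Sensible, products 25→255 °C: 84430 kJ/h
Q = ΔH = -124810 kJ/h = -34.67 kW
Heat removed = 34.67 kJ/s

Q_out = 34.7 kJ/s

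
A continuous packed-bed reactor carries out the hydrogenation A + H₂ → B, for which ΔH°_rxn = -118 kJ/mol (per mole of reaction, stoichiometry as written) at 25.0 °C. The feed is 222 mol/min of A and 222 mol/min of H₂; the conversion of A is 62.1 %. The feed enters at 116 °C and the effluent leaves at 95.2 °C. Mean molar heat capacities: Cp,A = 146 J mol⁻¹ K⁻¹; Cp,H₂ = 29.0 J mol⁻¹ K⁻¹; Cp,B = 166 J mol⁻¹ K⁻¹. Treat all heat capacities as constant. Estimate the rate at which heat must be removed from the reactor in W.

Q_out = 286000 W

Extent of reaction ξ = 0.621 × 222 = 137.86 mol/min
Reaction term: ξ·ΔH°_rxn = 137.86 × -118 = -16268 kJ/min
Sensible, feed 116→25 °C: -3535.3 kJ/min
Outlet flows (mol/min): A 84.138, H₂ 84.138, B 137.86
Sensible, products 25→95.2 °C: 2640.2 kJ/min
Q = ΔH = -17163 kJ/min = -286.05 kW
Heat removed = 286050 W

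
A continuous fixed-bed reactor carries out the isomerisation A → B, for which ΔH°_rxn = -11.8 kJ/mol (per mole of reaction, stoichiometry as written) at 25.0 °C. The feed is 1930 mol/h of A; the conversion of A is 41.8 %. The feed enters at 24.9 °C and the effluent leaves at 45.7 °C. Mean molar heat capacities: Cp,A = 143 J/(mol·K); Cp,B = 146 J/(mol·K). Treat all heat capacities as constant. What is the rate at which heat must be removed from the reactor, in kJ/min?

Q_out = 62.1 kJ/min

Extent of reaction ξ = 0.418 × 1930 = 806.74 mol/h
Reaction term: ξ·ΔH°_rxn = 806.74 × -11.8 = -9519.5 kJ/h
Sensible, feed 24.9→25 °C: 27.599 kJ/h
Outlet flows (mol/h): A 1123.3, B 806.74
Sensible, products 25→45.7 °C: 5763.1 kJ/h
Q = ΔH = -3728.8 kJ/h = -1.0358 kW
Heat removed = 62.147 kJ/min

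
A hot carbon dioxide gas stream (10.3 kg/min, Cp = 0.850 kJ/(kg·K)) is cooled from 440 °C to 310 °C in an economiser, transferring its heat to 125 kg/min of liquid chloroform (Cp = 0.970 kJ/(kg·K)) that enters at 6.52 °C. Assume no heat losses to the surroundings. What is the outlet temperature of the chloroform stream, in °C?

Heat released by hot stream: Q = 10.3 × 0.850 × (440 − 310) = 1138.2 kJ/min
Energy balance on cold side (adiabatic exchanger): Q = ṁ_c·Cp_c·(T_c,out − T_c,in)
T_c,out = 6.52 + 1138.2/(125 × 0.970) = 15.907 °C

T_c,out = 15.9 °C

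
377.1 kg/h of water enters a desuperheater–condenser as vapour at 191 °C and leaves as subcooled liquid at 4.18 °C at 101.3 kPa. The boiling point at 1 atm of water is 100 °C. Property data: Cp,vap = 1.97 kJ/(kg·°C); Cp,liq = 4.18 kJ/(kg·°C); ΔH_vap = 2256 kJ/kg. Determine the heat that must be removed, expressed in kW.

Q_c = 297 kW

vapour 191→100 °C: -179.27 kJ/kg
condensation at 100 °C: -2256 kJ/kg
liquid 100→4.18 °C: -400.53 kJ/kg
Δh = -179.27 + -2256 + -400.53 = -2835.8 kJ/kg
Q = ṁ·Δh = 377.1 kg/h × -2835.8 kJ/kg = -1.0694e+06 kJ/h
|Q| = 297.05 kW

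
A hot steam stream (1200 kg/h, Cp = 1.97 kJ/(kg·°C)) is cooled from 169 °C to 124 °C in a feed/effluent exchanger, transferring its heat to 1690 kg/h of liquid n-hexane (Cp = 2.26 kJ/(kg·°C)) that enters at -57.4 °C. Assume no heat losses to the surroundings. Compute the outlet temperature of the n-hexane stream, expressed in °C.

Heat released by hot stream: Q = 1200 × 1.97 × (169 − 124) = 106380 kJ/h
Energy balance on cold side (adiabatic exchanger): Q = ṁ_c·Cp_c·(T_c,out − T_c,in)
T_c,out = -57.4 + 106380/(1690 × 2.26) = -29.547 °C

T_c,out = -29.5 °C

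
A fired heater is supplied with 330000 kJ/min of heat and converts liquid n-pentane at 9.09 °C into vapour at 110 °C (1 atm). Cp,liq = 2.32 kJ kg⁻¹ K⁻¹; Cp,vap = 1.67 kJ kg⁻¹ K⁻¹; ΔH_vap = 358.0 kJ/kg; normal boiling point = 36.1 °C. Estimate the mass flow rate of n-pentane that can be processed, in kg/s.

ṁ = 10.1 kg/s

Δh = 2.32×(36.1−9.09) + 358.0 + 1.67×(110−36.1) = 544.08 kJ/kg
Q = 330000 kJ/min = 5500 kJ/s = 5500 kJ/s
ṁ = Q/Δh = 5500 / 544.08 = 10.109 kg/s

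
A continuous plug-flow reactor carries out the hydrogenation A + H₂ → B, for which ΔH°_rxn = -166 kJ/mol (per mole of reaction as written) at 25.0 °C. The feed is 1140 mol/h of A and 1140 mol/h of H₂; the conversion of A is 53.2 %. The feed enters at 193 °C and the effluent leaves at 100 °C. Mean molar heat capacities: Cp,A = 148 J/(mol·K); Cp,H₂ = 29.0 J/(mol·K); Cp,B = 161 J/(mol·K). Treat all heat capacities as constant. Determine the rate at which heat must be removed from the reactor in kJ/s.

Extent of reaction ξ = 0.532 × 1140 = 606.48 mol/h
Reaction term: ξ·ΔH°_rxn = 606.48 × -166 = -100680 kJ/h
Sensible, feed 193→25 °C: -33899 kJ/h
Outlet flows (mol/h): A 533.52, H₂ 533.52, B 606.48
Sensible, products 25→100 °C: 14406 kJ/h
Q = ΔH = -120170 kJ/h = -33.38 kW
Heat removed = 33.38 kJ/s

Q_out = 33.4 kJ/s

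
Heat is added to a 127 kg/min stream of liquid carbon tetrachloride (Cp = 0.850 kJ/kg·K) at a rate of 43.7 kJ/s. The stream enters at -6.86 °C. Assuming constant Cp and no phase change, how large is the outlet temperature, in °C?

Q = 43.7 kJ/s = 2622 kJ/min
ΔT = Q/(ṁ·Cp) = 2622/(127×0.850) = 24.289 K
T_out = -6.86 + 24.289 = 17.429 °C

T_out = 17.4 °C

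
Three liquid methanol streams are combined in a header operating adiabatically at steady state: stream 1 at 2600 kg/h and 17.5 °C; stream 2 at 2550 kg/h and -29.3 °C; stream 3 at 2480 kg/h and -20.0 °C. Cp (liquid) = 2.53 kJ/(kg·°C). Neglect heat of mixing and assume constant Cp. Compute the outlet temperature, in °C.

No heat crosses the boundary, so H_out = H_in.
T_out = Σ ṁᵢCp,ᵢTᵢ / Σ ṁᵢCp,ᵢ
      = -199400 / 19304 = -10.33 °C

T_out = -10.3 °C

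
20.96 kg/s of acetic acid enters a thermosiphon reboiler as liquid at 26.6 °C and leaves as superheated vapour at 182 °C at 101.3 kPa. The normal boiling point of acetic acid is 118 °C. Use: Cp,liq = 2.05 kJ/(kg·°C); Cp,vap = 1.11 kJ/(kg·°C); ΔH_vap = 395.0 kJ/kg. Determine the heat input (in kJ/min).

liquid 26.6→118 °C: 187.37 kJ/kg
vaporisation at 118 °C: 395 kJ/kg
vapour 118→182 °C: 71.04 kJ/kg
Δh = 187.37 + 395 + 71.04 = 653.41 kJ/kg
Q = ṁ·Δh = 20.96 kg/s × 653.41 kJ/kg = 13695 kJ/s
|Q| = 13695 kW = 821730 kJ/min

Q = 822000 kJ/min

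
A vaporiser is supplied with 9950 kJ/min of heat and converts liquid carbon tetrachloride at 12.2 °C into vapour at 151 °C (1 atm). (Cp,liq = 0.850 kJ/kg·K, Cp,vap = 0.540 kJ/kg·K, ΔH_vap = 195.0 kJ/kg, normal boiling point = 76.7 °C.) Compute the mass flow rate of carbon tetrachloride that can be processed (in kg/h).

ṁ = 2060 kg/h

Δh = 0.850×(76.7−12.2) + 195.0 + 0.540×(151−76.7) = 289.95 kJ/kg
Q = 9950 kJ/min = 165.83 kJ/s = 597000 kJ/h
ṁ = Q/Δh = 597000 / 289.95 = 2059 kg/h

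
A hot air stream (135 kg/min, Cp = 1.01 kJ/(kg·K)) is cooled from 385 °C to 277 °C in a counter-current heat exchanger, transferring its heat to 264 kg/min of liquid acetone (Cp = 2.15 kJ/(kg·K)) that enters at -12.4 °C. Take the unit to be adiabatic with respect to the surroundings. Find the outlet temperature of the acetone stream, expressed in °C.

Heat released by hot stream: Q = 135 × 1.01 × (385 − 277) = 14726 kJ/min
Energy balance on cold side (adiabatic exchanger): Q = ṁ_c·Cp_c·(T_c,out − T_c,in)
T_c,out = -12.4 + 14726/(264 × 2.15) = 13.544 °C

T_c,out = 13.5 °C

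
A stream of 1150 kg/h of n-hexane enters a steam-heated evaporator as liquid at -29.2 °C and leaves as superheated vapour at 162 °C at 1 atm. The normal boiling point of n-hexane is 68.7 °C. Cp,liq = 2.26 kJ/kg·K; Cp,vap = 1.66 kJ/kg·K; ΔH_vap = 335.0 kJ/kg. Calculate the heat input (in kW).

Q = 227 kW

liquid -29.2→68.7 °C: 221.25 kJ/kg
vaporisation at 68.7 °C: 335 kJ/kg
vapour 68.7→162 °C: 154.88 kJ/kg
Δh = 221.25 + 335 + 154.88 = 711.13 kJ/kg
Q = ṁ·Δh = 1150 kg/h × 711.13 kJ/kg = 817800 kJ/h
|Q| = 227.17 kW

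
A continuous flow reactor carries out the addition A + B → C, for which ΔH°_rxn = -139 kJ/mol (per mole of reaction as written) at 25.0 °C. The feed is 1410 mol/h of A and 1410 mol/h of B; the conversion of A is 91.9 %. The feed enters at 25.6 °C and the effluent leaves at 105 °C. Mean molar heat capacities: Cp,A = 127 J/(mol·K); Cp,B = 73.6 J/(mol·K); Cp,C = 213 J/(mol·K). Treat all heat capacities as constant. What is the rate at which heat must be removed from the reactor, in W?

Extent of reaction ξ = 0.919 × 1410 = 1295.8 mol/h
Reaction term: ξ·ΔH°_rxn = 1295.8 × -139 = -180110 kJ/h
Sensible, feed 25.6→25 °C: -169.71 kJ/h
Outlet flows (mol/h): A 114.21, B 114.21, C 1295.8
Sensible, products 25→105 °C: 23913 kJ/h
Q = ΔH = -156370 kJ/h = -43.437 kW
Heat removed = 43437 W

Q_out = 43400 W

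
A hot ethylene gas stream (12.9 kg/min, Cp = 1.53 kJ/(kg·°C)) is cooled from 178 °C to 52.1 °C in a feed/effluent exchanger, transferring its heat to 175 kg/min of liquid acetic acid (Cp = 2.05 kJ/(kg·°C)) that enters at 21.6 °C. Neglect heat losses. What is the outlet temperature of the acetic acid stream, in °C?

T_c,out = 28.5 °C

Heat released by hot stream: Q = 12.9 × 1.53 × (178 − 52.1) = 2484.9 kJ/min
Energy balance on cold side (adiabatic exchanger): Q = ṁ_c·Cp_c·(T_c,out − T_c,in)
T_c,out = 21.6 + 2484.9/(175 × 2.05) = 28.527 °C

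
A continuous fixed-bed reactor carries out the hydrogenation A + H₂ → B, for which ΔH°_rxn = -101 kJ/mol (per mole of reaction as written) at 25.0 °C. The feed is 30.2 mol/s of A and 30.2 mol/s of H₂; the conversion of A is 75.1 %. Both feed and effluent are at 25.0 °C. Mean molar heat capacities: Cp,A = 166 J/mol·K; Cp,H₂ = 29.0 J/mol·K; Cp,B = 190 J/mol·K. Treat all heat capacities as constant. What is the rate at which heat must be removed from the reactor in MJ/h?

Extent of reaction ξ = 0.751 × 30.2 = 22.68 mol/s
Reaction term: ξ·ΔH°_rxn = 22.68 × -101 = -2290.7 kJ/s
Q = ΔH = -2290.7 kJ/s = -2290.7 kW
Heat removed = 8246.5 MJ/h

Q_out = 8250 MJ/h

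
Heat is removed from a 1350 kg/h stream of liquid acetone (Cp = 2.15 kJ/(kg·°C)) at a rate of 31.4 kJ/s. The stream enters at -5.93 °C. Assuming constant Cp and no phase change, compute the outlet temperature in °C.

T_out = -44.9 °C

Q = 31.4 kJ/s = 113040 kJ/h
ΔT = Q/(ṁ·Cp) = 113040/(1350×2.15) = 38.946 K
T_out = -5.93 − 38.946 = -44.876 °C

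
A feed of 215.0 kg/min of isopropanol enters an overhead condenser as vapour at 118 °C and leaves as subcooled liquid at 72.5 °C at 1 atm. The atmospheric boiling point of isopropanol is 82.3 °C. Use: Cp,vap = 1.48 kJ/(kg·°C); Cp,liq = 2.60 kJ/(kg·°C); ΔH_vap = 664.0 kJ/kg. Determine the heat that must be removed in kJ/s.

vapour 118→82.3 °C: -52.836 kJ/kg
condensation at 82.3 °C: -664 kJ/kg
liquid 82.3→72.5 °C: -25.48 kJ/kg
Δh = -52.836 + -664 + -25.48 = -742.32 kJ/kg
Q = ṁ·Δh = 215.0 kg/min × -742.32 kJ/kg = -159600 kJ/min
|Q| = 2660 kW

Q_c = 2660 kJ/s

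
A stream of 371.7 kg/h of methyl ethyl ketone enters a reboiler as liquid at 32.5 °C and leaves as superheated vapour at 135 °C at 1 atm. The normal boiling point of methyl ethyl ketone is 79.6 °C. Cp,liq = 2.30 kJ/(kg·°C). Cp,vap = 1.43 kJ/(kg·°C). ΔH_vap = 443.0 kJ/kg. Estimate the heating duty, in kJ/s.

Q = 65.1 kJ/s

liquid 32.5→79.6 °C: 108.33 kJ/kg
vaporisation at 79.6 °C: 443 kJ/kg
vapour 79.6→135 °C: 79.222 kJ/kg
Δh = 108.33 + 443 + 79.222 = 630.55 kJ/kg
Q = ṁ·Δh = 371.7 kg/h × 630.55 kJ/kg = 234380 kJ/h
|Q| = 65.104 kW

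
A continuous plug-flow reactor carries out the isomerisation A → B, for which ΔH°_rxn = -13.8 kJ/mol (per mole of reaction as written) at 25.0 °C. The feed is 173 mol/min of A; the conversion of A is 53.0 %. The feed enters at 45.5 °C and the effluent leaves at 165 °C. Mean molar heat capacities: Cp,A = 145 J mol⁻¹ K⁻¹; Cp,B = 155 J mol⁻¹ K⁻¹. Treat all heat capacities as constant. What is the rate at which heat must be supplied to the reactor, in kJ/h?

Q_in = 112000 kJ/h

Extent of reaction ξ = 0.530 × 173 = 91.69 mol/min
Reaction term: ξ·ΔH°_rxn = 91.69 × -13.8 = -1265.3 kJ/min
Sensible, feed 45.5→25 °C: -514.24 kJ/min
Outlet flows (mol/min): A 81.31, B 91.69
Sensible, products 25→165 °C: 3640.3 kJ/min
Q = ΔH = 1860.7 kJ/min = 31.012 kW
Heat supplied = 111640 kJ/h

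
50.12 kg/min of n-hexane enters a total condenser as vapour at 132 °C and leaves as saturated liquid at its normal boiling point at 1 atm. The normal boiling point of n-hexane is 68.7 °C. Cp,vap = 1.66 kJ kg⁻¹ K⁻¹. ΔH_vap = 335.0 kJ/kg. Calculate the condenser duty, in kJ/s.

Q_c = 368 kJ/s

vapour 132→68.7 °C: -105.08 kJ/kg
condensation at 68.7 °C: -335 kJ/kg
Δh = -105.08 + -335 = -440.08 kJ/kg
Q = ṁ·Δh = 50.12 kg/min × -440.08 kJ/kg = -22057 kJ/min
|Q| = 367.61 kW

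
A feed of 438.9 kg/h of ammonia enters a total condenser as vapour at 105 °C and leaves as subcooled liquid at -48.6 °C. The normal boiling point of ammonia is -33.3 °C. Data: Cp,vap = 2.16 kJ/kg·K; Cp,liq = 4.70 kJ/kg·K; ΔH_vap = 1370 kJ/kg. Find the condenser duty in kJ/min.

vapour 105→-33.3 °C: -298.73 kJ/kg
condensation at -33.3 °C: -1370 kJ/kg
liquid -33.3→-48.6 °C: -71.91 kJ/kg
Δh = -298.73 + -1370 + -71.91 = -1740.6 kJ/kg
Q = ṁ·Δh = 438.9 kg/h × -1740.6 kJ/kg = -763970 kJ/h
|Q| = 212.21 kW = 12733 kJ/min

Q_c = 12700 kJ/min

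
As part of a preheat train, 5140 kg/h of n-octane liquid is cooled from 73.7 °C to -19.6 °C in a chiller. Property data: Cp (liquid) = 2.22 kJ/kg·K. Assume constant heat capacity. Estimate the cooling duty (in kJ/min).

Q_c = 17700 kJ/min

Q = ṁ·Cp·ΔT = 5140 × 2.22 × (-19.6 − 73.7) = -1.0646e+06 kJ/h
Converting: 1.0646e+06 / 3600 s = 295.73 kW
Cooling duty = 17744 kJ/min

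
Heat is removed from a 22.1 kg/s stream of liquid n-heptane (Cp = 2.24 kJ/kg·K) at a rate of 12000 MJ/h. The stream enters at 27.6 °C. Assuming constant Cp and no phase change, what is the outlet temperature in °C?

Q = 12000 MJ/h = 3333.3 kJ/s
ΔT = Q/(ṁ·Cp) = 3333.3/(22.1×2.24) = 67.335 K
T_out = 27.6 − 67.335 = -39.735 °C

T_out = -39.7 °C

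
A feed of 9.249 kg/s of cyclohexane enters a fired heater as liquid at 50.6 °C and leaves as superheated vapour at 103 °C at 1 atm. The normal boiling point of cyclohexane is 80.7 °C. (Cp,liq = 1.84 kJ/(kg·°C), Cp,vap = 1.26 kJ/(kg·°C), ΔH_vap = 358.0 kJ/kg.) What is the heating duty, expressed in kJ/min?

liquid 50.6→80.7 °C: 55.384 kJ/kg
vaporisation at 80.7 °C: 358 kJ/kg
vapour 80.7→103 °C: 28.098 kJ/kg
Δh = 55.384 + 358 + 28.098 = 441.48 kJ/kg
Q = ṁ·Δh = 9.249 kg/s × 441.48 kJ/kg = 4083.3 kJ/s
|Q| = 4083.3 kW = 245000 kJ/min

Q = 245000 kJ/min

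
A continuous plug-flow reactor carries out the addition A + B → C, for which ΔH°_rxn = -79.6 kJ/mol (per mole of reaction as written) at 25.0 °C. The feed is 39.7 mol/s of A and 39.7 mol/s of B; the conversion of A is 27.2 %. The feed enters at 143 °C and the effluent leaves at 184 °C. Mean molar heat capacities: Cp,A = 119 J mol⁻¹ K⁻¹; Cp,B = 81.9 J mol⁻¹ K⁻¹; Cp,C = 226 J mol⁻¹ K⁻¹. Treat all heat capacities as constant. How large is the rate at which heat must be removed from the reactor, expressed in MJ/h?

Extent of reaction ξ = 0.272 × 39.7 = 10.798 mol/s
Reaction term: ξ·ΔH°_rxn = 10.798 × -79.6 = -859.55 kJ/s
Sensible, feed 143→25 °C: -941.14 kJ/s
Outlet flows (mol/s): A 28.902, B 28.902, C 10.798
Sensible, products 25→184 °C: 1311.2 kJ/s
Q = ΔH = -489.45 kJ/s = -489.45 kW
Heat removed = 1762 MJ/h

Q_out = 1760 MJ/h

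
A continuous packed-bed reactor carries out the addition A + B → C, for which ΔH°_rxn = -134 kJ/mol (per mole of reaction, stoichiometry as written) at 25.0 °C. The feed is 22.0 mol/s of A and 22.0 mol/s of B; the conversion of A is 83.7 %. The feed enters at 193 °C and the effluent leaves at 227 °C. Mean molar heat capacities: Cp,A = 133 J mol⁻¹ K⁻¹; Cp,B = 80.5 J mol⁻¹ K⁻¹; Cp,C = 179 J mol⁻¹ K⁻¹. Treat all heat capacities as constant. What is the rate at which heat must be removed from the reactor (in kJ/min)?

Q_out = 146000 kJ/min

Extent of reaction ξ = 0.837 × 22.0 = 18.414 mol/s
Reaction term: ξ·ΔH°_rxn = 18.414 × -134 = -2467.5 kJ/s
Sensible, feed 193→25 °C: -789.1 kJ/s
Outlet flows (mol/s): A 3.586, B 3.586, C 18.414
Sensible, products 25→227 °C: 820.47 kJ/s
Q = ΔH = -2436.1 kJ/s = -2436.1 kW
Heat removed = 146170 kJ/min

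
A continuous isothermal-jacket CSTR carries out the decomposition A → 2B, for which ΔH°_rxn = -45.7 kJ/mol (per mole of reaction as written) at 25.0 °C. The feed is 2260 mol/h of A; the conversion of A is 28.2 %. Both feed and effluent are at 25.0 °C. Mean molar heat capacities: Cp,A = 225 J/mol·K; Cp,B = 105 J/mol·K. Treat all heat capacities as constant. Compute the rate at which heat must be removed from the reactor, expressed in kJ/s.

Q_out = 8.09 kJ/s

Extent of reaction ξ = 0.282 × 2260 = 637.32 mol/h
Reaction term: ξ·ΔH°_rxn = 637.32 × -45.7 = -29126 kJ/h
Q = ΔH = -29126 kJ/h = -8.0904 kW
Heat removed = 8.0904 kJ/s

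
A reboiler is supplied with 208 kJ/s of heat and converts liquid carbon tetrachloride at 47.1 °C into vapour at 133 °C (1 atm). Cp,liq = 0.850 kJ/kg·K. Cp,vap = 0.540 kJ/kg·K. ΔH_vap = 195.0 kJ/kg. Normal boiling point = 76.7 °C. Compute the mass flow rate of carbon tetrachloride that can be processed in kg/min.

ṁ = 49.8 kg/min

Δh = 0.850×(76.7−47.1) + 195.0 + 0.540×(133−76.7) = 250.56 kJ/kg
Q = 208 kJ/s = 208 kJ/s = 12480 kJ/min
ṁ = Q/Δh = 12480 / 250.56 = 49.808 kg/min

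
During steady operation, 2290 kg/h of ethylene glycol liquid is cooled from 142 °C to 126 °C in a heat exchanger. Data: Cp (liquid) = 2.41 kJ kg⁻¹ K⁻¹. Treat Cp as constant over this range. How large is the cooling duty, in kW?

Q_c = 24.5 kW

Q = ṁ·Cp·ΔT = 2290 × 2.41 × (126 − 142) = -88302 kJ/h
Converting: 88302 / 3600 s = 24.528 kW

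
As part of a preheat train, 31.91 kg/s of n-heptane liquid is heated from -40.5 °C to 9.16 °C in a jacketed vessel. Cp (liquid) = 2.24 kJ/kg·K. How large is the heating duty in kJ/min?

Q = ṁ·Cp·ΔT = 31.91 × 2.24 × (9.16 − -40.5) = 3549.6 kJ/s
Heating duty = 212980 kJ/min

Q = 213000 kJ/min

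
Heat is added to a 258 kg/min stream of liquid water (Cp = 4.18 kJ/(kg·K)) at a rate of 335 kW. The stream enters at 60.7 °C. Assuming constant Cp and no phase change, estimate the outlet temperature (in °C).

Q = 335 kW = 20100 kJ/min
ΔT = Q/(ṁ·Cp) = 20100/(258×4.18) = 18.638 K
T_out = 60.7 + 18.638 = 79.338 °C

T_out = 79.3 °C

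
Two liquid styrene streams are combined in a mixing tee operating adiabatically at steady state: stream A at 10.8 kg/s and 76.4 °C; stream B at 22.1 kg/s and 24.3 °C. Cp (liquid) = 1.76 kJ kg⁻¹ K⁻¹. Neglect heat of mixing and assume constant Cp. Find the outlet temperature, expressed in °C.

Adiabatic, steady state ⇒ Σ ṁᵢCp,ᵢ(T_out − Tᵢ) = 0
T_out = Σ ṁᵢCp,ᵢTᵢ / Σ ṁᵢCp,ᵢ
      = 2397.4 / 57.904 = 41.403 °C

T_out = 41.4 °C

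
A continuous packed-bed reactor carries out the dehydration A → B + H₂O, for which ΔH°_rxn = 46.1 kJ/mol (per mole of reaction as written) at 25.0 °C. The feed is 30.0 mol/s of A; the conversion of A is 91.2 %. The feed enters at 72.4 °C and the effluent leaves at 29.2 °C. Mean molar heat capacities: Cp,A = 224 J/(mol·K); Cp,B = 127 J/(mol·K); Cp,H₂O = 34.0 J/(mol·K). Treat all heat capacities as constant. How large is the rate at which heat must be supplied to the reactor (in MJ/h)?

Extent of reaction ξ = 0.912 × 30.0 = 27.36 mol/s
Reaction term: ξ·ΔH°_rxn = 27.36 × 46.1 = 1261.3 kJ/s
Sensible, feed 72.4→25 °C: -318.53 kJ/s
Outlet flows (mol/s): A 2.64, B 27.36, H₂O 27.36
Sensible, products 25→29.2 °C: 20.985 kJ/s
Q = ΔH = 963.75 kJ/s = 963.75 kW
Heat supplied = 3469.5 MJ/h

Q_in = 3470 MJ/h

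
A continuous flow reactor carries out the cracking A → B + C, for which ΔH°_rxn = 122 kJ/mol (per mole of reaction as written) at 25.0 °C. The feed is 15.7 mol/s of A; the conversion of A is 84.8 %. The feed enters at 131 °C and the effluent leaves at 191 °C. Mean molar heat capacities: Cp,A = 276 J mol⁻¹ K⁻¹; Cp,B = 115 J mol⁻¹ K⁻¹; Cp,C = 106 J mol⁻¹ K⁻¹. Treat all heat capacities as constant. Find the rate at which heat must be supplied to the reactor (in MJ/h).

Extent of reaction ξ = 0.848 × 15.7 = 13.314 mol/s
Reaction term: ξ·ΔH°_rxn = 13.314 × 122 = 1624.3 kJ/s
Sensible, feed 131→25 °C: -459.32 kJ/s
Outlet flows (mol/s): A 2.3864, B 13.314, C 13.314
Sensible, products 25→191 °C: 597.76 kJ/s
Q = ΔH = 1762.7 kJ/s = 1762.7 kW
Heat supplied = 6345.7 MJ/h

Q_in = 6350 MJ/h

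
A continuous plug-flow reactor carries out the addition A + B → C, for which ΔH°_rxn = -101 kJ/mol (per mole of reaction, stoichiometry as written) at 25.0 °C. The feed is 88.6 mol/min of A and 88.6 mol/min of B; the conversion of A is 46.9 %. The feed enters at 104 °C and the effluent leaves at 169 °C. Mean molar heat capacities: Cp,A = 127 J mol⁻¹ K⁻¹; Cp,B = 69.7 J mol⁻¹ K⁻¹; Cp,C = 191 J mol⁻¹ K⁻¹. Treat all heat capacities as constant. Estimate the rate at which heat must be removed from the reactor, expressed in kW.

Q_out = 51.6 kW

Extent of reaction ξ = 0.469 × 88.6 = 41.553 mol/min
Reaction term: ξ·ΔH°_rxn = 41.553 × -101 = -4196.9 kJ/min
Sensible, feed 104→25 °C: -1376.8 kJ/min
Outlet flows (mol/min): A 47.047, B 47.047, C 41.553
Sensible, products 25→169 °C: 2475.5 kJ/min
Q = ΔH = -3098.2 kJ/min = -51.637 kW
Heat removed = 51.637 kW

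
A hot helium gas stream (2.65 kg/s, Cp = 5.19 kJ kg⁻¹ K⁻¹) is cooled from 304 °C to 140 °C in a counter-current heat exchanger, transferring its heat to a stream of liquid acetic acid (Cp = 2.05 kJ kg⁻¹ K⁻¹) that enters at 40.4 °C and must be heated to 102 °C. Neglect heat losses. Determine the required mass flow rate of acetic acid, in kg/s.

ṁ_c = 17.9 kg/s

Heat released by hot stream: Q = 2.65 × 5.19 × (304 − 140) = 2255.6 kJ/s
Energy balance on cold side (adiabatic exchanger): Q = ṁ_c·Cp_c·(T_c,out − T_c,in)
ṁ_c = 2255.6 / [2.05 × (102 − 40.4)] = 17.862 kg/s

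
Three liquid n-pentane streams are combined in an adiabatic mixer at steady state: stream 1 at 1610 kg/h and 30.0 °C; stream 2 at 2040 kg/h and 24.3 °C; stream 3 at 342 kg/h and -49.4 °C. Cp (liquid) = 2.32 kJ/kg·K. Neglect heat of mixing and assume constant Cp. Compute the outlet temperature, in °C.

Adiabatic, steady state ⇒ Σ ṁᵢCp,ᵢ(T_out − Tᵢ) = 0
Σ ṁᵢCp,ᵢTᵢ = 1610×2.32×30.0 + 2040×2.32×24.3 + 342×2.32×-49.4 = 187870
Σ ṁᵢCp,ᵢ = 1610×2.32 + 2040×2.32 + 342×2.32 = 9261.4
T_out = 187870 / 9261.4 = 20.285 °C

T_out = 20.3 °C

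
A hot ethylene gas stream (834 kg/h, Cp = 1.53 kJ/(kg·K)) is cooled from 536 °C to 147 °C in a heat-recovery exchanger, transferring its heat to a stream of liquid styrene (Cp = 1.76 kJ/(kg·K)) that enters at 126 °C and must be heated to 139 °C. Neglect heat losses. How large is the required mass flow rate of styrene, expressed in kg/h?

Heat released by hot stream: Q = 834 × 1.53 × (536 − 147) = 496370 kJ/h
Energy balance on cold side (adiabatic exchanger): Q = ṁ_c·Cp_c·(T_c,out − T_c,in)
ṁ_c = 496370 / [1.76 × (139 − 126)] = 21695 kg/h

ṁ_c = 21700 kg/h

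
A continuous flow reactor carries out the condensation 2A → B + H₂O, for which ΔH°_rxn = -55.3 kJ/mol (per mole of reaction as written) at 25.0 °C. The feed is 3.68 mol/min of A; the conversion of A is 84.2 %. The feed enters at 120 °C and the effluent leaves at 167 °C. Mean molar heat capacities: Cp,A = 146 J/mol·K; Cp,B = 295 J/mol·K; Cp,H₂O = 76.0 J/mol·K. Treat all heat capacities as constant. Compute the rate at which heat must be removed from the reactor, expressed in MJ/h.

Q_out = 2.58 MJ/h

Extent of reaction ξ = 0.842 × 3.68 / 2 = 1.5493 mol/min
Reaction term: ξ·ΔH°_rxn = 1.5493 × -55.3 = -85.675 kJ/min
Sensible, feed 120→25 °C: -51.042 kJ/min
Outlet flows (mol/min): A 0.58144, B 1.5493, H₂O 1.5493
Sensible, products 25→167 °C: 93.674 kJ/min
Q = ΔH = -43.043 kJ/min = -0.71739 kW
Heat removed = 2.5826 MJ/h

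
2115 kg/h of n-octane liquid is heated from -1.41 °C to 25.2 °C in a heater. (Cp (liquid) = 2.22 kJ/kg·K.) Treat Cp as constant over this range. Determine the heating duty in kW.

Q = 34.7 kW

Q = ṁ·Cp·ΔT = 2115 × 2.22 × (25.2 − -1.41) = 124940 kJ/h
Converting: 124940 / 3600 s = 34.706 kW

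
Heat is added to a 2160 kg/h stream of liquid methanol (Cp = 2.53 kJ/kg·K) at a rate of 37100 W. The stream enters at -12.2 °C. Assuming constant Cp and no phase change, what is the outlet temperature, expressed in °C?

Q = 37100 W = 133560 kJ/h
ΔT = Q/(ṁ·Cp) = 133560/(2160×2.53) = 24.44 K
T_out = -12.2 + 24.44 = 12.24 °C

T_out = 12.2 °C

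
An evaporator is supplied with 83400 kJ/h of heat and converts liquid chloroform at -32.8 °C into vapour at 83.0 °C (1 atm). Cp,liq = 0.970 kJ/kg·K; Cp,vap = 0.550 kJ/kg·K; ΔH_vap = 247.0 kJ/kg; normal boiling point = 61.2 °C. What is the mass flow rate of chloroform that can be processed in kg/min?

Δh = 0.970×(61.2−-32.8) + 247.0 + 0.550×(83.0−61.2) = 350.17 kJ/kg
Q = 83400 kJ/h = 23.167 kJ/s = 1390 kJ/min
ṁ = Q/Δh = 1390 / 350.17 = 3.9695 kg/min

ṁ = 3.97 kg/min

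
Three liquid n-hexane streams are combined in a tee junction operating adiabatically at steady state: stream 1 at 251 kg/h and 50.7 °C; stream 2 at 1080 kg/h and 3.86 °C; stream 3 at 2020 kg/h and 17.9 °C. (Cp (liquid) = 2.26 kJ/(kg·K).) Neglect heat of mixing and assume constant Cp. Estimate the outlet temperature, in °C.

T_out = 15.8 °C

Adiabatic, steady state ⇒ Σ ṁᵢCp,ᵢ(T_out − Tᵢ) = 0
T_out = Σ ṁᵢCp,ᵢTᵢ / Σ ṁᵢCp,ᵢ
      = 119900 / 7573.3 = 15.832 °C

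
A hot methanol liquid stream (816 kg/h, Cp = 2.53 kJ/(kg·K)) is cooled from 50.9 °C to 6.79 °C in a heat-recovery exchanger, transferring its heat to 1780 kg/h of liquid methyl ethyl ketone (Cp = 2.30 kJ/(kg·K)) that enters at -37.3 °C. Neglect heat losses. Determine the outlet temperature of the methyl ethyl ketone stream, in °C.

T_c,out = -15.1 °C

Heat released by hot stream: Q = 816 × 2.53 × (50.9 − 6.79) = 91064 kJ/h
Energy balance on cold side (adiabatic exchanger): Q = ṁ_c·Cp_c·(T_c,out − T_c,in)
T_c,out = -37.3 + 91064/(1780 × 2.30) = -15.057 °C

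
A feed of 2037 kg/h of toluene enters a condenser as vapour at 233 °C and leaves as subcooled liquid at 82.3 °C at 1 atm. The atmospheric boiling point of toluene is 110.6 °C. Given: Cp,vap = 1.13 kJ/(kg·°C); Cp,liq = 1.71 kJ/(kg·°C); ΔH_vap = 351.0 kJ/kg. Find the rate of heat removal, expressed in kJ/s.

Q_c = 304 kJ/s

vapour 233→110.6 °C: -138.31 kJ/kg
condensation at 110.6 °C: -351 kJ/kg
liquid 110.6→82.3 °C: -48.393 kJ/kg
Δh = -138.31 + -351 + -48.393 = -537.7 kJ/kg
Q = ṁ·Δh = 2037 kg/h × -537.7 kJ/kg = -1.0953e+06 kJ/h
|Q| = 304.25 kW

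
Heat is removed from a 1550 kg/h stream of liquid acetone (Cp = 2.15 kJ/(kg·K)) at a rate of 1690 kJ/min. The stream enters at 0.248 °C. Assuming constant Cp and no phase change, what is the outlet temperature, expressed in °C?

T_out = -30.2 °C

Q = 1690 kJ/min = 101400 kJ/h
ΔT = Q/(ṁ·Cp) = 101400/(1550×2.15) = 30.428 K
T_out = 0.248 − 30.428 = -30.18 °C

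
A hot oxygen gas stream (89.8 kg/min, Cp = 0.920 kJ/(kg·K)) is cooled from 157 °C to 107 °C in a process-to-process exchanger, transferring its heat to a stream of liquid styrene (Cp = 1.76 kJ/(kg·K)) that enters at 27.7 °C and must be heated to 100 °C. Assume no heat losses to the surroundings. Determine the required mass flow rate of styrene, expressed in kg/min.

ṁ_c = 32.5 kg/min

Heat released by hot stream: Q = 89.8 × 0.920 × (157 − 107) = 4130.8 kJ/min
Energy balance on cold side (adiabatic exchanger): Q = ṁ_c·Cp_c·(T_c,out − T_c,in)
ṁ_c = 4130.8 / [1.76 × (100 − 27.7)] = 32.463 kg/min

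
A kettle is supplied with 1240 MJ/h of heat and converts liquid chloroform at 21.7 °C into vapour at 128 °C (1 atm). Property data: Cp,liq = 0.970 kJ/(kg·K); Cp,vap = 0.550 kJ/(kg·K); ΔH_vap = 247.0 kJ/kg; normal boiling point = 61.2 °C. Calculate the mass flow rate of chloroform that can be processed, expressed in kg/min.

Δh = 0.970×(61.2−21.7) + 247.0 + 0.550×(128−61.2) = 322.06 kJ/kg
Q = 1240 MJ/h = 344.44 kJ/s = 20667 kJ/min
ṁ = Q/Δh = 20667 / 322.06 = 64.171 kg/min

ṁ = 64.2 kg/min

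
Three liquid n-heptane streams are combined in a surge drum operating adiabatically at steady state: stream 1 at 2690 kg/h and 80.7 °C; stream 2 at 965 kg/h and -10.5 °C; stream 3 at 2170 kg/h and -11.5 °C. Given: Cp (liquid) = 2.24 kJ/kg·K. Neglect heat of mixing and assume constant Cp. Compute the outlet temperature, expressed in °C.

Adiabatic, steady state ⇒ Σ ṁᵢCp,ᵢ(T_out − Tᵢ) = 0
T_out = Σ ṁᵢCp,ᵢTᵢ / Σ ṁᵢCp,ᵢ
      = 407670 / 13048 = 31.244 °C

T_out = 31.2 °C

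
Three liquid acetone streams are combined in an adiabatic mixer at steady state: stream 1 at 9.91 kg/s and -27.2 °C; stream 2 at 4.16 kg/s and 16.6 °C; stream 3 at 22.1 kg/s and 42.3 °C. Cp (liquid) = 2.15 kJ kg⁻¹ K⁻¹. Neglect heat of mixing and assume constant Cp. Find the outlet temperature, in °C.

Energy balance with Q = 0: Σ ṁᵢCp,ᵢ(T_out − Tᵢ) = 0
T_out = Σ ṁᵢCp,ᵢTᵢ / Σ ṁᵢCp,ᵢ
      = 1578.8 / 77.766 = 20.302 °C

T_out = 20.3 °C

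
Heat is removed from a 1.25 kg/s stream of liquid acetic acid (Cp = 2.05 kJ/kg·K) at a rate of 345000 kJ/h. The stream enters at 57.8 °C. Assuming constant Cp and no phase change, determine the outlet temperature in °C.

T_out = 20.4 °C

Q = 345000 kJ/h = 95.833 kJ/s
ΔT = Q/(ṁ·Cp) = 95.833/(1.25×2.05) = 37.398 K
T_out = 57.8 − 37.398 = 20.402 °C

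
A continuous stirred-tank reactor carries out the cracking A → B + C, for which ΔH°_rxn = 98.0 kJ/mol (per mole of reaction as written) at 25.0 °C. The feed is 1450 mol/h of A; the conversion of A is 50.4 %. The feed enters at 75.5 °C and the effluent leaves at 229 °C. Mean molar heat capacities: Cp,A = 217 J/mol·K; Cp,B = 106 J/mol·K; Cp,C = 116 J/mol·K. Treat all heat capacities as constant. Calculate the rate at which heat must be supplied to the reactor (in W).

Extent of reaction ξ = 0.504 × 1450 = 730.8 mol/h
Reaction term: ξ·ΔH°_rxn = 730.8 × 98.0 = 71618 kJ/h
Sensible, feed 75.5→25 °C: -15890 kJ/h
Outlet flows (mol/h): A 719.2, B 730.8, C 730.8
Sensible, products 25→229 °C: 64934 kJ/h
Q = ΔH = 120660 kJ/h = 33.517 kW
Heat supplied = 33517 W

Q_in = 33500 W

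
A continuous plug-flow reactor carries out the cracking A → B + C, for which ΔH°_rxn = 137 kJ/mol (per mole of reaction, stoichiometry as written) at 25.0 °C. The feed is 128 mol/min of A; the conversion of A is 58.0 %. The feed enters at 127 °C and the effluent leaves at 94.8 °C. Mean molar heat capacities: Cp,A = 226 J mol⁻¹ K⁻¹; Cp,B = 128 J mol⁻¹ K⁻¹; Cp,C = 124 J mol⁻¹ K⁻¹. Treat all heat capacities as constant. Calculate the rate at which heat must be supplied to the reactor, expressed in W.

Extent of reaction ξ = 0.580 × 128 = 74.24 mol/min
Reaction term: ξ·ΔH°_rxn = 74.24 × 137 = 10171 kJ/min
Sensible, feed 127→25 °C: -2950.7 kJ/min
Outlet flows (mol/min): A 53.76, B 74.24, C 74.24
Sensible, products 25→94.8 °C: 2153.9 kJ/min
Q = ΔH = 9374.1 kJ/min = 156.24 kW
Heat supplied = 156240 W

Q_in = 156000 W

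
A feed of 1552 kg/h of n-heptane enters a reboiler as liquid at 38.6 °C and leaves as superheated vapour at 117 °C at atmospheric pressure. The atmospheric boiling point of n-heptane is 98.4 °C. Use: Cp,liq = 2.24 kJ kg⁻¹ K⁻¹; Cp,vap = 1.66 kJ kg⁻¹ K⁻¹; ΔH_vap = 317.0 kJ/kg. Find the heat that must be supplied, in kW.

liquid 38.6→98.4 °C: 133.95 kJ/kg
vaporisation at 98.4 °C: 317 kJ/kg
vapour 98.4→117 °C: 30.876 kJ/kg
Δh = 133.95 + 317 + 30.876 = 481.83 kJ/kg
Q = ṁ·Δh = 1552 kg/h × 481.83 kJ/kg = 747800 kJ/h
|Q| = 207.72 kW

Q = 208 kW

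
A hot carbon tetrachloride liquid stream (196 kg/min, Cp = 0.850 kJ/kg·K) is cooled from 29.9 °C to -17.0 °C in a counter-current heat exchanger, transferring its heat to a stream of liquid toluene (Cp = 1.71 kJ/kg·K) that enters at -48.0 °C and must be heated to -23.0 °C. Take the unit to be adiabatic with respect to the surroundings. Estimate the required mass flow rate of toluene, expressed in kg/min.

ṁ_c = 183 kg/min

Heat released by hot stream: Q = 196 × 0.850 × (29.9 − -17.0) = 7813.5 kJ/min
Energy balance on cold side (adiabatic exchanger): Q = ṁ_c·Cp_c·(T_c,out − T_c,in)
ṁ_c = 7813.5 / [1.71 × (-23.0 − -48.0)] = 182.77 kg/min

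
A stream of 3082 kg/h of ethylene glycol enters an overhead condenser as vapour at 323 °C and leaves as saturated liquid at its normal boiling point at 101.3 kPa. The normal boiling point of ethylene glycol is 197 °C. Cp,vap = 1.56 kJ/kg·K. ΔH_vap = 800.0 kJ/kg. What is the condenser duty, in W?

vapour 323→197 °C: -196.56 kJ/kg
condensation at 197 °C: -800 kJ/kg
Δh = -196.56 + -800 = -996.56 kJ/kg
Q = ṁ·Δh = 3082 kg/h × -996.56 kJ/kg = -3.0714e+06 kJ/h
|Q| = 853.17 kW = 853170 W

Q_c = 853000 W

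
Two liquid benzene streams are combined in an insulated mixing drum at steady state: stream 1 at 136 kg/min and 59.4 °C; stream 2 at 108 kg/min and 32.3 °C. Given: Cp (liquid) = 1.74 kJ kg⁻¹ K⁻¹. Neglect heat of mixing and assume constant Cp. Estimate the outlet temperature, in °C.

T_out = 47.4 °C

Adiabatic, steady state ⇒ Σ ṁᵢCp,ᵢ(T_out − Tᵢ) = 0
Σ ṁᵢCp,ᵢTᵢ = 136×1.74×59.4 + 108×1.74×32.3 = 20126
Σ ṁᵢCp,ᵢ = 136×1.74 + 108×1.74 = 424.56
T_out = 20126 / 424.56 = 47.405 °C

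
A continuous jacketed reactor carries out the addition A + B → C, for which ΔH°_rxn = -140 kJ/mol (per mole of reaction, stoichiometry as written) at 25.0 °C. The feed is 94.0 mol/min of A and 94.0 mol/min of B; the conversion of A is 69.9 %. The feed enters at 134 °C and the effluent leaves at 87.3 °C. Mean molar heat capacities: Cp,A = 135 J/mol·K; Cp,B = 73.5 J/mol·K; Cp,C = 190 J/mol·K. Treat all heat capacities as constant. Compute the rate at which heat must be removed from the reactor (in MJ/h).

Q_out = 611 MJ/h

Extent of reaction ξ = 0.699 × 94.0 = 65.706 mol/min
Reaction term: ξ·ΔH°_rxn = 65.706 × -140 = -9198.8 kJ/min
Sensible, feed 134→25 °C: -2136.3 kJ/min
Outlet flows (mol/min): A 28.294, B 28.294, C 65.706
Sensible, products 25→87.3 °C: 1145.3 kJ/min
Q = ΔH = -10190 kJ/min = -169.83 kW
Heat removed = 611.39 MJ/h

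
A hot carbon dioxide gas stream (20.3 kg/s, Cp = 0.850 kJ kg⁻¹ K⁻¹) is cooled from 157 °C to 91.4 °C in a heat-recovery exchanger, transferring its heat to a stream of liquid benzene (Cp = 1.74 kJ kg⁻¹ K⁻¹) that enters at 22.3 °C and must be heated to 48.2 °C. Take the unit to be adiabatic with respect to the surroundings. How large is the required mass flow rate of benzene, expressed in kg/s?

Heat released by hot stream: Q = 20.3 × 0.850 × (157 − 91.4) = 1131.9 kJ/s
Energy balance on cold side (adiabatic exchanger): Q = ṁ_c·Cp_c·(T_c,out − T_c,in)
ṁ_c = 1131.9 / [1.74 × (48.2 − 22.3)] = 25.117 kg/s

ṁ_c = 25.1 kg/s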